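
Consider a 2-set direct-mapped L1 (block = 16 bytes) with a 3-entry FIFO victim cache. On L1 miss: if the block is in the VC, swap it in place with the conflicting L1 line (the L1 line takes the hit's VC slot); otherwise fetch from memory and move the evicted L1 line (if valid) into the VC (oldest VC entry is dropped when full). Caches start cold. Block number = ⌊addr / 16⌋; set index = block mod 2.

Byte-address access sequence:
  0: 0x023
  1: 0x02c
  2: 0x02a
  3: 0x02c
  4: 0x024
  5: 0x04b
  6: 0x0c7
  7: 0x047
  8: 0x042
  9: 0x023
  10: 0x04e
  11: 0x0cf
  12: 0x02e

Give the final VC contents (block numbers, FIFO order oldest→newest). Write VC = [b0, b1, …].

VC = [12, 4]

0: 0x23 (blk 2, set 0) → MISS  vc=[]
1: 0x2c (blk 2, set 0) → L1-HIT  vc=[]
2: 0x2a (blk 2, set 0) → L1-HIT  vc=[]
3: 0x2c (blk 2, set 0) → L1-HIT  vc=[]
4: 0x24 (blk 2, set 0) → L1-HIT  vc=[]
5: 0x4b (blk 4, set 0) → MISS  vc=[2]
6: 0xc7 (blk 12, set 0) → MISS  vc=[2, 4]
7: 0x47 (blk 4, set 0) → VC-HIT  vc=[2, 12]
8: 0x42 (blk 4, set 0) → L1-HIT  vc=[2, 12]
9: 0x23 (blk 2, set 0) → VC-HIT  vc=[4, 12]
10: 0x4e (blk 4, set 0) → VC-HIT  vc=[2, 12]
11: 0xcf (blk 12, set 0) → VC-HIT  vc=[2, 4]
12: 0x2e (blk 2, set 0) → VC-HIT  vc=[12, 4]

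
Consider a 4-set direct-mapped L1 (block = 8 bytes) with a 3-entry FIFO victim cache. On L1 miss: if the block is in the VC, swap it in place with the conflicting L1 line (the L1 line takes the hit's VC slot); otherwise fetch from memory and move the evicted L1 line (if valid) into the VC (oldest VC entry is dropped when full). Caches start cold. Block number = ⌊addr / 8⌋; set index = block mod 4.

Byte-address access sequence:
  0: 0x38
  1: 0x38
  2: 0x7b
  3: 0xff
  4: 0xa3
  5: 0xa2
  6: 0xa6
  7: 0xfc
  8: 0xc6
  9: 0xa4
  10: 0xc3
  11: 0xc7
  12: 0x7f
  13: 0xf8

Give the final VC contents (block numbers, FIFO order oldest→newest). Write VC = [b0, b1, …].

#0 0x38→b7/s3 MISS; vc=[]
#1 0x38→b7/s3 L1-HIT; vc=[]
#2 0x7b→b15/s3 MISS; vc=[7]
#3 0xff→b31/s3 MISS; vc=[7,15]
#4 0xa3→b20/s0 MISS; vc=[7,15]
#5 0xa2→b20/s0 L1-HIT; vc=[7,15]
#6 0xa6→b20/s0 L1-HIT; vc=[7,15]
#7 0xfc→b31/s3 L1-HIT; vc=[7,15]
#8 0xc6→b24/s0 MISS; vc=[7,15,20]
#9 0xa4→b20/s0 VC-HIT; vc=[7,15,24]
#10 0xc3→b24/s0 VC-HIT; vc=[7,15,20]
#11 0xc7→b24/s0 L1-HIT; vc=[7,15,20]
#12 0x7f→b15/s3 VC-HIT; vc=[7,31,20]
#13 0xf8→b31/s3 VC-HIT; vc=[7,15,20]

VC = [7, 15, 20]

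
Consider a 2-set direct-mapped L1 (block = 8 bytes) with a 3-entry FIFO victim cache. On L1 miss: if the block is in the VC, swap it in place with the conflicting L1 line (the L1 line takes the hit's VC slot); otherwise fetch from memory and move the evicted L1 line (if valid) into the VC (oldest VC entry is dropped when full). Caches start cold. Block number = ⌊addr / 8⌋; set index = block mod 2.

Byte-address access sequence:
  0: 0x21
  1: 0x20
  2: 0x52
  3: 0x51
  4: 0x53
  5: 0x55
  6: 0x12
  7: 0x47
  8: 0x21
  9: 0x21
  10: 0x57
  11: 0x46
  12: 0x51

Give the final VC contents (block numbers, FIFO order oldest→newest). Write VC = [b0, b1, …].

#0 0x21→b4/s0 MISS; vc=[]
#1 0x20→b4/s0 L1-HIT; vc=[]
#2 0x52→b10/s0 MISS; vc=[4]
#3 0x51→b10/s0 L1-HIT; vc=[4]
#4 0x53→b10/s0 L1-HIT; vc=[4]
#5 0x55→b10/s0 L1-HIT; vc=[4]
#6 0x12→b2/s0 MISS; vc=[4,10]
#7 0x47→b8/s0 MISS; vc=[4,10,2]
#8 0x21→b4/s0 VC-HIT; vc=[8,10,2]
#9 0x21→b4/s0 L1-HIT; vc=[8,10,2]
#10 0x57→b10/s0 VC-HIT; vc=[8,4,2]
#11 0x46→b8/s0 VC-HIT; vc=[10,4,2]
#12 0x51→b10/s0 VC-HIT; vc=[8,4,2]

VC = [8, 4, 2]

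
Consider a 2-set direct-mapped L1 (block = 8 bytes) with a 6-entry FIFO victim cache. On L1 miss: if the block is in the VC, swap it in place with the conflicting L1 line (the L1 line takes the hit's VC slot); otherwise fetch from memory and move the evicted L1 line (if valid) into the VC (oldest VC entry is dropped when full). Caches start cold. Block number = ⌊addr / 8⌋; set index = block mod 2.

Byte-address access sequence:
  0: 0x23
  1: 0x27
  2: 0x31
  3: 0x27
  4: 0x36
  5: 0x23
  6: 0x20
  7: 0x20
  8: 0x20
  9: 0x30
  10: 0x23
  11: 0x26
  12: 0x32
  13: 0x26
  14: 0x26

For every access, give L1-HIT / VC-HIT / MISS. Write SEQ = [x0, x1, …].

#0 0x23→b4/s0 MISS; vc=[]
#1 0x27→b4/s0 L1-HIT; vc=[]
#2 0x31→b6/s0 MISS; vc=[4]
#3 0x27→b4/s0 VC-HIT; vc=[6]
#4 0x36→b6/s0 VC-HIT; vc=[4]
#5 0x23→b4/s0 VC-HIT; vc=[6]
#6 0x20→b4/s0 L1-HIT; vc=[6]
#7 0x20→b4/s0 L1-HIT; vc=[6]
#8 0x20→b4/s0 L1-HIT; vc=[6]
#9 0x30→b6/s0 VC-HIT; vc=[4]
#10 0x23→b4/s0 VC-HIT; vc=[6]
#11 0x26→b4/s0 L1-HIT; vc=[6]
#12 0x32→b6/s0 VC-HIT; vc=[4]
#13 0x26→b4/s0 VC-HIT; vc=[6]
#14 0x26→b4/s0 L1-HIT; vc=[6]

SEQ = [MISS, L1-HIT, MISS, VC-HIT, VC-HIT, VC-HIT, L1-HIT, L1-HIT, L1-HIT, VC-HIT, VC-HIT, L1-HIT, VC-HIT, VC-HIT, L1-HIT]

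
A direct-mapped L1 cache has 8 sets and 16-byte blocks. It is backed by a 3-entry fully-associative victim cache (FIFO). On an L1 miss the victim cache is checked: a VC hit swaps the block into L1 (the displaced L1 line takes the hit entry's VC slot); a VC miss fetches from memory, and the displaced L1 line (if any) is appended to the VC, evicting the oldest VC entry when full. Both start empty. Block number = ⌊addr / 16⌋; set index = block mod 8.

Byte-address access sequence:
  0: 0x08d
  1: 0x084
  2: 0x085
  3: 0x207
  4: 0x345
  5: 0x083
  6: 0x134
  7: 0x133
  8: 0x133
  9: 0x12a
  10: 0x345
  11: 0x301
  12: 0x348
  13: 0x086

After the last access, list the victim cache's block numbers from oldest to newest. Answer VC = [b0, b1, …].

  [0] addr=0x8d blk=8 s=0: MISS | VC []
  [1] addr=0x84 blk=8 s=0: L1-HIT | VC []
  [2] addr=0x85 blk=8 s=0: L1-HIT | VC []
  [3] addr=0x207 blk=32 s=0: MISS | VC [8]
  [4] addr=0x345 blk=52 s=4: MISS | VC [8]
  [5] addr=0x83 blk=8 s=0: VC-HIT | VC [32]
  [6] addr=0x134 blk=19 s=3: MISS | VC [32]
  [7] addr=0x133 blk=19 s=3: L1-HIT | VC [32]
  [8] addr=0x133 blk=19 s=3: L1-HIT | VC [32]
  [9] addr=0x12a blk=18 s=2: MISS | VC [32]
  [10] addr=0x345 blk=52 s=4: L1-HIT | VC [32]
  [11] addr=0x301 blk=48 s=0: MISS | VC [32, 8]
  [12] addr=0x348 blk=52 s=4: L1-HIT | VC [32, 8]
  [13] addr=0x86 blk=8 s=0: VC-HIT | VC [32, 48]

VC = [32, 48]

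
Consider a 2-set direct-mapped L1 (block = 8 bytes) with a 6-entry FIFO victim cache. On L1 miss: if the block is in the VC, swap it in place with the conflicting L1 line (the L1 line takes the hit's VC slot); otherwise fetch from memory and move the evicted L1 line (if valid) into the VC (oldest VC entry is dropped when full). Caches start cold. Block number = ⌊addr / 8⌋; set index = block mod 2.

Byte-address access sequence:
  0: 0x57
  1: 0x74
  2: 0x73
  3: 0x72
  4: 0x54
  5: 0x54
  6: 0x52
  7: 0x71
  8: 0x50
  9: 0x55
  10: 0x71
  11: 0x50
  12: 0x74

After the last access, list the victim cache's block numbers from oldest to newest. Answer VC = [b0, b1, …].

VC = [10]

  [0] addr=0x57 blk=10 s=0: MISS | VC []
  [1] addr=0x74 blk=14 s=0: MISS | VC [10]
  [2] addr=0x73 blk=14 s=0: L1-HIT | VC [10]
  [3] addr=0x72 blk=14 s=0: L1-HIT | VC [10]
  [4] addr=0x54 blk=10 s=0: VC-HIT | VC [14]
  [5] addr=0x54 blk=10 s=0: L1-HIT | VC [14]
  [6] addr=0x52 blk=10 s=0: L1-HIT | VC [14]
  [7] addr=0x71 blk=14 s=0: VC-HIT | VC [10]
  [8] addr=0x50 blk=10 s=0: VC-HIT | VC [14]
  [9] addr=0x55 blk=10 s=0: L1-HIT | VC [14]
  [10] addr=0x71 blk=14 s=0: VC-HIT | VC [10]
  [11] addr=0x50 blk=10 s=0: VC-HIT | VC [14]
  [12] addr=0x74 blk=14 s=0: VC-HIT | VC [10]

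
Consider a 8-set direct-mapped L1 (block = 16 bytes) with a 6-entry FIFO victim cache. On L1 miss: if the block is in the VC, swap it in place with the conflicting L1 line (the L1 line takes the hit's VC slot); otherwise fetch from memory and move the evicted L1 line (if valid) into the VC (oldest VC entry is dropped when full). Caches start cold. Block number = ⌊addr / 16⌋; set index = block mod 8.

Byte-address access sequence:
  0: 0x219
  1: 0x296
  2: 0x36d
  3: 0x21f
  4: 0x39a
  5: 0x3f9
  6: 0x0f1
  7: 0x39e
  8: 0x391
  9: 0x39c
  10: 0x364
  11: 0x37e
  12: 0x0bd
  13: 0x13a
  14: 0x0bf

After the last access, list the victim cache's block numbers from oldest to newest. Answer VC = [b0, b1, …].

VC = [41, 33, 63, 15, 19]

#0 0x219→b33/s1 MISS; vc=[]
#1 0x296→b41/s1 MISS; vc=[33]
#2 0x36d→b54/s6 MISS; vc=[33]
#3 0x21f→b33/s1 VC-HIT; vc=[41]
#4 0x39a→b57/s1 MISS; vc=[41,33]
#5 0x3f9→b63/s7 MISS; vc=[41,33]
#6 0xf1→b15/s7 MISS; vc=[41,33,63]
#7 0x39e→b57/s1 L1-HIT; vc=[41,33,63]
#8 0x391→b57/s1 L1-HIT; vc=[41,33,63]
#9 0x39c→b57/s1 L1-HIT; vc=[41,33,63]
#10 0x364→b54/s6 L1-HIT; vc=[41,33,63]
#11 0x37e→b55/s7 MISS; vc=[41,33,63,15]
#12 0xbd→b11/s3 MISS; vc=[41,33,63,15]
#13 0x13a→b19/s3 MISS; vc=[41,33,63,15,11]
#14 0xbf→b11/s3 VC-HIT; vc=[41,33,63,15,19]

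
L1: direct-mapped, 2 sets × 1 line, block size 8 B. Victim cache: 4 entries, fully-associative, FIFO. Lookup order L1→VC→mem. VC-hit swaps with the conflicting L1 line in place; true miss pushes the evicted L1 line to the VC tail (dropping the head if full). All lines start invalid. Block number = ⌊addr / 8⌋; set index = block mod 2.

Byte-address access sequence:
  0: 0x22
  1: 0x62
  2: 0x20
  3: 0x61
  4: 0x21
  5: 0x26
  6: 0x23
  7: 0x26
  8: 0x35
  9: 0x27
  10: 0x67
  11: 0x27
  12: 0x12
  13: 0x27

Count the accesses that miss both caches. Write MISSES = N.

MISSES = 4

  [0] addr=0x22 blk=4 s=0: MISS | VC []
  [1] addr=0x62 blk=12 s=0: MISS | VC [4]
  [2] addr=0x20 blk=4 s=0: VC-HIT | VC [12]
  [3] addr=0x61 blk=12 s=0: VC-HIT | VC [4]
  [4] addr=0x21 blk=4 s=0: VC-HIT | VC [12]
  [5] addr=0x26 blk=4 s=0: L1-HIT | VC [12]
  [6] addr=0x23 blk=4 s=0: L1-HIT | VC [12]
  [7] addr=0x26 blk=4 s=0: L1-HIT | VC [12]
  [8] addr=0x35 blk=6 s=0: MISS | VC [12, 4]
  [9] addr=0x27 blk=4 s=0: VC-HIT | VC [12, 6]
  [10] addr=0x67 blk=12 s=0: VC-HIT | VC [4, 6]
  [11] addr=0x27 blk=4 s=0: VC-HIT | VC [12, 6]
  [12] addr=0x12 blk=2 s=0: MISS | VC [12, 6, 4]
  [13] addr=0x27 blk=4 s=0: VC-HIT | VC [12, 6, 2]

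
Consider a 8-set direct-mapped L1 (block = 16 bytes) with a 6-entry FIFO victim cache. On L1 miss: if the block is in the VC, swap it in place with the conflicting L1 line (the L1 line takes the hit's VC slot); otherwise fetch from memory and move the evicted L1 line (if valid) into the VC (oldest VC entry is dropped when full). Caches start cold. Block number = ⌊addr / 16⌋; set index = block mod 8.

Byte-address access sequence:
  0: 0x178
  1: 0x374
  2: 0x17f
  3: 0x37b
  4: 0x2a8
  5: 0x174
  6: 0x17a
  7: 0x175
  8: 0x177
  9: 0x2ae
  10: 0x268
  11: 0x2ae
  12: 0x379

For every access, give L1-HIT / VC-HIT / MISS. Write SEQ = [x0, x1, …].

SEQ = [MISS, MISS, VC-HIT, VC-HIT, MISS, VC-HIT, L1-HIT, L1-HIT, L1-HIT, L1-HIT, MISS, L1-HIT, VC-HIT]

0: 0x178 (blk 23, set 7) → MISS  vc=[]
1: 0x374 (blk 55, set 7) → MISS  vc=[23]
2: 0x17f (blk 23, set 7) → VC-HIT  vc=[55]
3: 0x37b (blk 55, set 7) → VC-HIT  vc=[23]
4: 0x2a8 (blk 42, set 2) → MISS  vc=[23]
5: 0x174 (blk 23, set 7) → VC-HIT  vc=[55]
6: 0x17a (blk 23, set 7) → L1-HIT  vc=[55]
7: 0x175 (blk 23, set 7) → L1-HIT  vc=[55]
8: 0x177 (blk 23, set 7) → L1-HIT  vc=[55]
9: 0x2ae (blk 42, set 2) → L1-HIT  vc=[55]
10: 0x268 (blk 38, set 6) → MISS  vc=[55]
11: 0x2ae (blk 42, set 2) → L1-HIT  vc=[55]
12: 0x379 (blk 55, set 7) → VC-HIT  vc=[23]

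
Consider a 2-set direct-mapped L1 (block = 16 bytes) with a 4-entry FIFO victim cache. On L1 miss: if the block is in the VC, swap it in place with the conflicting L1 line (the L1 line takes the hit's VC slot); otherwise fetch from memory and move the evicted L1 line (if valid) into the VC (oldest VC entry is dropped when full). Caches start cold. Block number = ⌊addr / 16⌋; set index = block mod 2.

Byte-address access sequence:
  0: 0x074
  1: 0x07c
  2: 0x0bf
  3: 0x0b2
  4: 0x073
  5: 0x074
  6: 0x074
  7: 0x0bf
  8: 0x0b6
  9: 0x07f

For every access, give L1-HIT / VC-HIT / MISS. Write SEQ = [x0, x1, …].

SEQ = [MISS, L1-HIT, MISS, L1-HIT, VC-HIT, L1-HIT, L1-HIT, VC-HIT, L1-HIT, VC-HIT]

#0 0x74→b7/s1 MISS; vc=[]
#1 0x7c→b7/s1 L1-HIT; vc=[]
#2 0xbf→b11/s1 MISS; vc=[7]
#3 0xb2→b11/s1 L1-HIT; vc=[7]
#4 0x73→b7/s1 VC-HIT; vc=[11]
#5 0x74→b7/s1 L1-HIT; vc=[11]
#6 0x74→b7/s1 L1-HIT; vc=[11]
#7 0xbf→b11/s1 VC-HIT; vc=[7]
#8 0xb6→b11/s1 L1-HIT; vc=[7]
#9 0x7f→b7/s1 VC-HIT; vc=[11]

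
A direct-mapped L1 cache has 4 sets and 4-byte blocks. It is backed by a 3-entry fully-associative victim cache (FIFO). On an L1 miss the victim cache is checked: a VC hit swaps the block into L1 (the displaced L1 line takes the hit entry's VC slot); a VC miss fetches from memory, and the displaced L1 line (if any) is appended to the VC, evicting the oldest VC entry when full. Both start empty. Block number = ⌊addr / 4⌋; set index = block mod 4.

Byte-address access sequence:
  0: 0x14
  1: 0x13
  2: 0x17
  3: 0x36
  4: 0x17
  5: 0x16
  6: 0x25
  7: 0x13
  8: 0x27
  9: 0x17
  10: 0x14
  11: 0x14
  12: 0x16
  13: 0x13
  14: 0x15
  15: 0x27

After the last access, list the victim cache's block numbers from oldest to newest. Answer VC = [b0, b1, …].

VC = [13, 5]

#0 0x14→b5/s1 MISS; vc=[]
#1 0x13→b4/s0 MISS; vc=[]
#2 0x17→b5/s1 L1-HIT; vc=[]
#3 0x36→b13/s1 MISS; vc=[5]
#4 0x17→b5/s1 VC-HIT; vc=[13]
#5 0x16→b5/s1 L1-HIT; vc=[13]
#6 0x25→b9/s1 MISS; vc=[13,5]
#7 0x13→b4/s0 L1-HIT; vc=[13,5]
#8 0x27→b9/s1 L1-HIT; vc=[13,5]
#9 0x17→b5/s1 VC-HIT; vc=[13,9]
#10 0x14→b5/s1 L1-HIT; vc=[13,9]
#11 0x14→b5/s1 L1-HIT; vc=[13,9]
#12 0x16→b5/s1 L1-HIT; vc=[13,9]
#13 0x13→b4/s0 L1-HIT; vc=[13,9]
#14 0x15→b5/s1 L1-HIT; vc=[13,9]
#15 0x27→b9/s1 VC-HIT; vc=[13,5]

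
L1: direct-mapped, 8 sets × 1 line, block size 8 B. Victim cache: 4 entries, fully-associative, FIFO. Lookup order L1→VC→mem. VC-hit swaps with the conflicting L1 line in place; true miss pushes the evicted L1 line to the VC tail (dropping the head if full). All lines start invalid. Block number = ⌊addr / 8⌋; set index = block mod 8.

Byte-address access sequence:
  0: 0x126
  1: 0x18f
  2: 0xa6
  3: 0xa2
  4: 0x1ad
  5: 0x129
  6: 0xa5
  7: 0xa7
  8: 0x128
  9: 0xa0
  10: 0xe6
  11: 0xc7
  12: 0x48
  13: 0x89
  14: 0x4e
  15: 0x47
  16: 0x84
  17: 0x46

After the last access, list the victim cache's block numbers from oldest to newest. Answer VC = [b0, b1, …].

VC = [49, 17, 24, 16]

0: 0x126 (blk 36, set 4) → MISS  vc=[]
1: 0x18f (blk 49, set 1) → MISS  vc=[]
2: 0xa6 (blk 20, set 4) → MISS  vc=[36]
3: 0xa2 (blk 20, set 4) → L1-HIT  vc=[36]
4: 0x1ad (blk 53, set 5) → MISS  vc=[36]
5: 0x129 (blk 37, set 5) → MISS  vc=[36, 53]
6: 0xa5 (blk 20, set 4) → L1-HIT  vc=[36, 53]
7: 0xa7 (blk 20, set 4) → L1-HIT  vc=[36, 53]
8: 0x128 (blk 37, set 5) → L1-HIT  vc=[36, 53]
9: 0xa0 (blk 20, set 4) → L1-HIT  vc=[36, 53]
10: 0xe6 (blk 28, set 4) → MISS  vc=[36, 53, 20]
11: 0xc7 (blk 24, set 0) → MISS  vc=[36, 53, 20]
12: 0x48 (blk 9, set 1) → MISS  vc=[36, 53, 20, 49]
13: 0x89 (blk 17, set 1) → MISS  vc=[53, 20, 49, 9]
14: 0x4e (blk 9, set 1) → VC-HIT  vc=[53, 20, 49, 17]
15: 0x47 (blk 8, set 0) → MISS  vc=[20, 49, 17, 24]
16: 0x84 (blk 16, set 0) → MISS  vc=[49, 17, 24, 8]
17: 0x46 (blk 8, set 0) → VC-HIT  vc=[49, 17, 24, 16]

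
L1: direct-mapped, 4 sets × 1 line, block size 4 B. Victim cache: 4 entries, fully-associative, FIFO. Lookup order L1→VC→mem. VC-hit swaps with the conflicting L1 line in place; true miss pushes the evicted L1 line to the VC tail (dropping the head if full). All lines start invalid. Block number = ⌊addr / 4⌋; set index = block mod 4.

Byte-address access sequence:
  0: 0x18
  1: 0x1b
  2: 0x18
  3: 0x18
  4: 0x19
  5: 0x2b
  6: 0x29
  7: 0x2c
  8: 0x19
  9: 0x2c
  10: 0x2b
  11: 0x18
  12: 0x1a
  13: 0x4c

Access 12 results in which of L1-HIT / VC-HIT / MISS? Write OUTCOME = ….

#0 0x18→b6/s2 MISS; vc=[]
#1 0x1b→b6/s2 L1-HIT; vc=[]
#2 0x18→b6/s2 L1-HIT; vc=[]
#3 0x18→b6/s2 L1-HIT; vc=[]
#4 0x19→b6/s2 L1-HIT; vc=[]
#5 0x2b→b10/s2 MISS; vc=[6]
#6 0x29→b10/s2 L1-HIT; vc=[6]
#7 0x2c→b11/s3 MISS; vc=[6]
#8 0x19→b6/s2 VC-HIT; vc=[10]
#9 0x2c→b11/s3 L1-HIT; vc=[10]
#10 0x2b→b10/s2 VC-HIT; vc=[6]
#11 0x18→b6/s2 VC-HIT; vc=[10]
#12 0x1a→b6/s2 L1-HIT; vc=[10]
#13 0x4c→b19/s3 MISS; vc=[10,11]

OUTCOME = L1-HIT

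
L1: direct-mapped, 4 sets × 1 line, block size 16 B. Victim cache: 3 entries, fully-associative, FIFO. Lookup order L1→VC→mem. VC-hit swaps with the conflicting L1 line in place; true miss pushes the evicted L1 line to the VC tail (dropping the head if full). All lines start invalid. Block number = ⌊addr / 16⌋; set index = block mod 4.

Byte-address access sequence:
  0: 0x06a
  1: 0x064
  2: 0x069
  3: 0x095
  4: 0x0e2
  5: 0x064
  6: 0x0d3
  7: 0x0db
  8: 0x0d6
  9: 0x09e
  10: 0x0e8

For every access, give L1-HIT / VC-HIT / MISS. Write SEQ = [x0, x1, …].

SEQ = [MISS, L1-HIT, L1-HIT, MISS, MISS, VC-HIT, MISS, L1-HIT, L1-HIT, VC-HIT, VC-HIT]

  [0] addr=0x6a blk=6 s=2: MISS | VC []
  [1] addr=0x64 blk=6 s=2: L1-HIT | VC []
  [2] addr=0x69 blk=6 s=2: L1-HIT | VC []
  [3] addr=0x95 blk=9 s=1: MISS | VC []
  [4] addr=0xe2 blk=14 s=2: MISS | VC [6]
  [5] addr=0x64 blk=6 s=2: VC-HIT | VC [14]
  [6] addr=0xd3 blk=13 s=1: MISS | VC [14, 9]
  [7] addr=0xdb blk=13 s=1: L1-HIT | VC [14, 9]
  [8] addr=0xd6 blk=13 s=1: L1-HIT | VC [14, 9]
  [9] addr=0x9e blk=9 s=1: VC-HIT | VC [14, 13]
  [10] addr=0xe8 blk=14 s=2: VC-HIT | VC [6, 13]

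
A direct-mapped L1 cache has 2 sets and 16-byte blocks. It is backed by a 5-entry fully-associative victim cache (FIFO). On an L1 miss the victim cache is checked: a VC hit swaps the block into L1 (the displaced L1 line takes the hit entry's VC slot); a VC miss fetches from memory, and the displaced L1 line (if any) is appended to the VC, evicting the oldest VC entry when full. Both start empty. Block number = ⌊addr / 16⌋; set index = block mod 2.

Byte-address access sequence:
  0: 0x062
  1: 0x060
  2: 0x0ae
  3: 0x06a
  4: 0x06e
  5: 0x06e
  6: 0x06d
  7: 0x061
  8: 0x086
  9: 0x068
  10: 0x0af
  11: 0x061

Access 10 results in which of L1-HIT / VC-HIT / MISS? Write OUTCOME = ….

  [0] addr=0x62 blk=6 s=0: MISS | VC []
  [1] addr=0x60 blk=6 s=0: L1-HIT | VC []
  [2] addr=0xae blk=10 s=0: MISS | VC [6]
  [3] addr=0x6a blk=6 s=0: VC-HIT | VC [10]
  [4] addr=0x6e blk=6 s=0: L1-HIT | VC [10]
  [5] addr=0x6e blk=6 s=0: L1-HIT | VC [10]
  [6] addr=0x6d blk=6 s=0: L1-HIT | VC [10]
  [7] addr=0x61 blk=6 s=0: L1-HIT | VC [10]
  [8] addr=0x86 blk=8 s=0: MISS | VC [10, 6]
  [9] addr=0x68 blk=6 s=0: VC-HIT | VC [10, 8]
  [10] addr=0xaf blk=10 s=0: VC-HIT | VC [6, 8]
  [11] addr=0x61 blk=6 s=0: VC-HIT | VC [10, 8]

OUTCOME = VC-HIT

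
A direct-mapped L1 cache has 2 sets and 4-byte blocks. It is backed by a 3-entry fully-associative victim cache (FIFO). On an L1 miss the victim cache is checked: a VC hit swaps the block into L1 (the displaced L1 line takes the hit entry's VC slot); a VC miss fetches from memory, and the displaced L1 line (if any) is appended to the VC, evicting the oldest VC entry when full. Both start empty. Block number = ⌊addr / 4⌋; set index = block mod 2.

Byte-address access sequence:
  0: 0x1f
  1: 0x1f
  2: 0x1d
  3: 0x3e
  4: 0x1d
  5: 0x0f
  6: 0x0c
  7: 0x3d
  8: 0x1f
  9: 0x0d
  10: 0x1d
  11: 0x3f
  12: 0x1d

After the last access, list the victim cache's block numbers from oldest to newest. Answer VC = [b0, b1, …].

VC = [3, 15]

#0 0x1f→b7/s1 MISS; vc=[]
#1 0x1f→b7/s1 L1-HIT; vc=[]
#2 0x1d→b7/s1 L1-HIT; vc=[]
#3 0x3e→b15/s1 MISS; vc=[7]
#4 0x1d→b7/s1 VC-HIT; vc=[15]
#5 0xf→b3/s1 MISS; vc=[15,7]
#6 0xc→b3/s1 L1-HIT; vc=[15,7]
#7 0x3d→b15/s1 VC-HIT; vc=[3,7]
#8 0x1f→b7/s1 VC-HIT; vc=[3,15]
#9 0xd→b3/s1 VC-HIT; vc=[7,15]
#10 0x1d→b7/s1 VC-HIT; vc=[3,15]
#11 0x3f→b15/s1 VC-HIT; vc=[3,7]
#12 0x1d→b7/s1 VC-HIT; vc=[3,15]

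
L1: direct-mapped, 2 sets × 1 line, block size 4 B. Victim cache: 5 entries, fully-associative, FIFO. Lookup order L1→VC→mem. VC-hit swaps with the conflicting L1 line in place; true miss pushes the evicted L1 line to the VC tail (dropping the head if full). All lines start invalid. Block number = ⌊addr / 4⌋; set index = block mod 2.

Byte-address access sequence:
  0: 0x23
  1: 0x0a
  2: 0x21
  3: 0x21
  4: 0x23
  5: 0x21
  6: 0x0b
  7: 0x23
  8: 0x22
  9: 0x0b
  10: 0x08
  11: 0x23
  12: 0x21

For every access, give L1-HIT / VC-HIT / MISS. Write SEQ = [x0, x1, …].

  [0] addr=0x23 blk=8 s=0: MISS | VC []
  [1] addr=0xa blk=2 s=0: MISS | VC [8]
  [2] addr=0x21 blk=8 s=0: VC-HIT | VC [2]
  [3] addr=0x21 blk=8 s=0: L1-HIT | VC [2]
  [4] addr=0x23 blk=8 s=0: L1-HIT | VC [2]
  [5] addr=0x21 blk=8 s=0: L1-HIT | VC [2]
  [6] addr=0xb blk=2 s=0: VC-HIT | VC [8]
  [7] addr=0x23 blk=8 s=0: VC-HIT | VC [2]
  [8] addr=0x22 blk=8 s=0: L1-HIT | VC [2]
  [9] addr=0xb blk=2 s=0: VC-HIT | VC [8]
  [10] addr=0x8 blk=2 s=0: L1-HIT | VC [8]
  [11] addr=0x23 blk=8 s=0: VC-HIT | VC [2]
  [12] addr=0x21 blk=8 s=0: L1-HIT | VC [2]

SEQ = [MISS, MISS, VC-HIT, L1-HIT, L1-HIT, L1-HIT, VC-HIT, VC-HIT, L1-HIT, VC-HIT, L1-HIT, VC-HIT, L1-HIT]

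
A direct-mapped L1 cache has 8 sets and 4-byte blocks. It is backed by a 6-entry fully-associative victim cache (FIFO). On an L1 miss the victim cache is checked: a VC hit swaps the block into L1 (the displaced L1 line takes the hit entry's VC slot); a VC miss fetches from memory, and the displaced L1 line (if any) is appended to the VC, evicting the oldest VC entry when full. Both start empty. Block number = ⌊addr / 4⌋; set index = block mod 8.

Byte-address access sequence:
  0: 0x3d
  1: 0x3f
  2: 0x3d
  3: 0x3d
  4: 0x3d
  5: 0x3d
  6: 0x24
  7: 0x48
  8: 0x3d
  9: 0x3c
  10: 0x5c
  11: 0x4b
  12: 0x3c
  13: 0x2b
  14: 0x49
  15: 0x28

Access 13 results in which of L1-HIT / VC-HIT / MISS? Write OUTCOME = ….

  [0] addr=0x3d blk=15 s=7: MISS | VC []
  [1] addr=0x3f blk=15 s=7: L1-HIT | VC []
  [2] addr=0x3d blk=15 s=7: L1-HIT | VC []
  [3] addr=0x3d blk=15 s=7: L1-HIT | VC []
  [4] addr=0x3d blk=15 s=7: L1-HIT | VC []
  [5] addr=0x3d blk=15 s=7: L1-HIT | VC []
  [6] addr=0x24 blk=9 s=1: MISS | VC []
  [7] addr=0x48 blk=18 s=2: MISS | VC []
  [8] addr=0x3d blk=15 s=7: L1-HIT | VC []
  [9] addr=0x3c blk=15 s=7: L1-HIT | VC []
  [10] addr=0x5c blk=23 s=7: MISS | VC [15]
  [11] addr=0x4b blk=18 s=2: L1-HIT | VC [15]
  [12] addr=0x3c blk=15 s=7: VC-HIT | VC [23]
  [13] addr=0x2b blk=10 s=2: MISS | VC [23, 18]
  [14] addr=0x49 blk=18 s=2: VC-HIT | VC [23, 10]
  [15] addr=0x28 blk=10 s=2: VC-HIT | VC [23, 18]

OUTCOME = MISS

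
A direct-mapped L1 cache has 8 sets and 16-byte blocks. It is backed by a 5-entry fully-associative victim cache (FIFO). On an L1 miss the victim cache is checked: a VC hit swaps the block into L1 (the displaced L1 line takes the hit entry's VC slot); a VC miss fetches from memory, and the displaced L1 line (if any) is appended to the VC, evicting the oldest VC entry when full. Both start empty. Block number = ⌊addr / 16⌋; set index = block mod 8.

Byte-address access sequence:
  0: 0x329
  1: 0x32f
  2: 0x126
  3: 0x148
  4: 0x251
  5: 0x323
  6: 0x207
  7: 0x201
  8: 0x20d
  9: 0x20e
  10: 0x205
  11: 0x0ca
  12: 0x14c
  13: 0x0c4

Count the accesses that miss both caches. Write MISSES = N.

MISSES = 6

0: 0x329 (blk 50, set 2) → MISS  vc=[]
1: 0x32f (blk 50, set 2) → L1-HIT  vc=[]
2: 0x126 (blk 18, set 2) → MISS  vc=[50]
3: 0x148 (blk 20, set 4) → MISS  vc=[50]
4: 0x251 (blk 37, set 5) → MISS  vc=[50]
5: 0x323 (blk 50, set 2) → VC-HIT  vc=[18]
6: 0x207 (blk 32, set 0) → MISS  vc=[18]
7: 0x201 (blk 32, set 0) → L1-HIT  vc=[18]
8: 0x20d (blk 32, set 0) → L1-HIT  vc=[18]
9: 0x20e (blk 32, set 0) → L1-HIT  vc=[18]
10: 0x205 (blk 32, set 0) → L1-HIT  vc=[18]
11: 0xca (blk 12, set 4) → MISS  vc=[18, 20]
12: 0x14c (blk 20, set 4) → VC-HIT  vc=[18, 12]
13: 0xc4 (blk 12, set 4) → VC-HIT  vc=[18, 20]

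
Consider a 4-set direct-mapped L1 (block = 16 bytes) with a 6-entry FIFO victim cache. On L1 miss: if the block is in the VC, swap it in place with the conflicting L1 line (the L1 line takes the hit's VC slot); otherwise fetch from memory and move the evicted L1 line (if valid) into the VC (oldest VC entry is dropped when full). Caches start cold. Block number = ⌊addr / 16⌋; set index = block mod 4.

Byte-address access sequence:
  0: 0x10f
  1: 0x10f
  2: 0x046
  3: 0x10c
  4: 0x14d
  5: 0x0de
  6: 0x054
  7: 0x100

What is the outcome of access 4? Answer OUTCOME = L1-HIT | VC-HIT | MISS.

0: 0x10f (blk 16, set 0) → MISS  vc=[]
1: 0x10f (blk 16, set 0) → L1-HIT  vc=[]
2: 0x46 (blk 4, set 0) → MISS  vc=[16]
3: 0x10c (blk 16, set 0) → VC-HIT  vc=[4]
4: 0x14d (blk 20, set 0) → MISS  vc=[4, 16]
5: 0xde (blk 13, set 1) → MISS  vc=[4, 16]
6: 0x54 (blk 5, set 1) → MISS  vc=[4, 16, 13]
7: 0x100 (blk 16, set 0) → VC-HIT  vc=[4, 20, 13]

OUTCOME = MISS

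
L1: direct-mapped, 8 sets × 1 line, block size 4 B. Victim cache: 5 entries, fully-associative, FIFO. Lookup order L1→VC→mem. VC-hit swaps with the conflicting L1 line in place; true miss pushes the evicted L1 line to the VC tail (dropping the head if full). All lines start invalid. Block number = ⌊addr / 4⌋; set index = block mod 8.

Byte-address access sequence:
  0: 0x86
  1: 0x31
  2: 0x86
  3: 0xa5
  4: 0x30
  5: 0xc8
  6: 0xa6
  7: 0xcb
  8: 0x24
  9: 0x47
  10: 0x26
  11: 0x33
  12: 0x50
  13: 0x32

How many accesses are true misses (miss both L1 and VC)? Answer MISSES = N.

MISSES = 7

#0 0x86→b33/s1 MISS; vc=[]
#1 0x31→b12/s4 MISS; vc=[]
#2 0x86→b33/s1 L1-HIT; vc=[]
#3 0xa5→b41/s1 MISS; vc=[33]
#4 0x30→b12/s4 L1-HIT; vc=[33]
#5 0xc8→b50/s2 MISS; vc=[33]
#6 0xa6→b41/s1 L1-HIT; vc=[33]
#7 0xcb→b50/s2 L1-HIT; vc=[33]
#8 0x24→b9/s1 MISS; vc=[33,41]
#9 0x47→b17/s1 MISS; vc=[33,41,9]
#10 0x26→b9/s1 VC-HIT; vc=[33,41,17]
#11 0x33→b12/s4 L1-HIT; vc=[33,41,17]
#12 0x50→b20/s4 MISS; vc=[33,41,17,12]
#13 0x32→b12/s4 VC-HIT; vc=[33,41,17,20]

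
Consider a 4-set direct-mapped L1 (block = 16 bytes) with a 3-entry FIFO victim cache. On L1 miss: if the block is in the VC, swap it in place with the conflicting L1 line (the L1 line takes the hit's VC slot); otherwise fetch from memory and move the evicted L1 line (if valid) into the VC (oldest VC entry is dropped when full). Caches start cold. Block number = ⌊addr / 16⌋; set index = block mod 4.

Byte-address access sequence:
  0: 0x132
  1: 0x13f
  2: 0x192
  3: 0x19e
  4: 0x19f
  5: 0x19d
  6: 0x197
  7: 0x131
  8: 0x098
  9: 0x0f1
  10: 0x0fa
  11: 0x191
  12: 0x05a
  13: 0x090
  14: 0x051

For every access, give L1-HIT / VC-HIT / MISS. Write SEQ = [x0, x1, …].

  [0] addr=0x132 blk=19 s=3: MISS | VC []
  [1] addr=0x13f blk=19 s=3: L1-HIT | VC []
  [2] addr=0x192 blk=25 s=1: MISS | VC []
  [3] addr=0x19e blk=25 s=1: L1-HIT | VC []
  [4] addr=0x19f blk=25 s=1: L1-HIT | VC []
  [5] addr=0x19d blk=25 s=1: L1-HIT | VC []
  [6] addr=0x197 blk=25 s=1: L1-HIT | VC []
  [7] addr=0x131 blk=19 s=3: L1-HIT | VC []
  [8] addr=0x98 blk=9 s=1: MISS | VC [25]
  [9] addr=0xf1 blk=15 s=3: MISS | VC [25, 19]
  [10] addr=0xfa blk=15 s=3: L1-HIT | VC [25, 19]
  [11] addr=0x191 blk=25 s=1: VC-HIT | VC [9, 19]
  [12] addr=0x5a blk=5 s=1: MISS | VC [9, 19, 25]
  [13] addr=0x90 blk=9 s=1: VC-HIT | VC [5, 19, 25]
  [14] addr=0x51 blk=5 s=1: VC-HIT | VC [9, 19, 25]

SEQ = [MISS, L1-HIT, MISS, L1-HIT, L1-HIT, L1-HIT, L1-HIT, L1-HIT, MISS, MISS, L1-HIT, VC-HIT, MISS, VC-HIT, VC-HIT]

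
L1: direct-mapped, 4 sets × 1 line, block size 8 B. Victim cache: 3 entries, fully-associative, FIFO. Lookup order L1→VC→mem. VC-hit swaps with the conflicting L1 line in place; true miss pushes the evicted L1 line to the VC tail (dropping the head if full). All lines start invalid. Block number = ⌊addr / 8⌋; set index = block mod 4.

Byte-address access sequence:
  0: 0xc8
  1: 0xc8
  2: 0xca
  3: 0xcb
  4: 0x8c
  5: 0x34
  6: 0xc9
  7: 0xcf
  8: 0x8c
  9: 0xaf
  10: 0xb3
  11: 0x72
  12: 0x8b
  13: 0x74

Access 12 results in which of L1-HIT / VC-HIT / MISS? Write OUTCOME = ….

OUTCOME = VC-HIT

#0 0xc8→b25/s1 MISS; vc=[]
#1 0xc8→b25/s1 L1-HIT; vc=[]
#2 0xca→b25/s1 L1-HIT; vc=[]
#3 0xcb→b25/s1 L1-HIT; vc=[]
#4 0x8c→b17/s1 MISS; vc=[25]
#5 0x34→b6/s2 MISS; vc=[25]
#6 0xc9→b25/s1 VC-HIT; vc=[17]
#7 0xcf→b25/s1 L1-HIT; vc=[17]
#8 0x8c→b17/s1 VC-HIT; vc=[25]
#9 0xaf→b21/s1 MISS; vc=[25,17]
#10 0xb3→b22/s2 MISS; vc=[25,17,6]
#11 0x72→b14/s2 MISS; vc=[17,6,22]
#12 0x8b→b17/s1 VC-HIT; vc=[21,6,22]
#13 0x74→b14/s2 L1-HIT; vc=[21,6,22]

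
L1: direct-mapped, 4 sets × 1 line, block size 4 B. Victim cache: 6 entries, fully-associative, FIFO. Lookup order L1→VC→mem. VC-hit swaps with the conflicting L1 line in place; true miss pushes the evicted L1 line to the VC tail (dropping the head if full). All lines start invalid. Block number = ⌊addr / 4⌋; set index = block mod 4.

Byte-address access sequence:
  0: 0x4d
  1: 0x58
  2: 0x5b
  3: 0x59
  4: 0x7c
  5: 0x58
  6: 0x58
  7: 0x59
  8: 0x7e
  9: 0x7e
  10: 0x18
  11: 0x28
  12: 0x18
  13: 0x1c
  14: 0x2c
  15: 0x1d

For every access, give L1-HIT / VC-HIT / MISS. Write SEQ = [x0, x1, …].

SEQ = [MISS, MISS, L1-HIT, L1-HIT, MISS, L1-HIT, L1-HIT, L1-HIT, L1-HIT, L1-HIT, MISS, MISS, VC-HIT, MISS, MISS, VC-HIT]

0: 0x4d (blk 19, set 3) → MISS  vc=[]
1: 0x58 (blk 22, set 2) → MISS  vc=[]
2: 0x5b (blk 22, set 2) → L1-HIT  vc=[]
3: 0x59 (blk 22, set 2) → L1-HIT  vc=[]
4: 0x7c (blk 31, set 3) → MISS  vc=[19]
5: 0x58 (blk 22, set 2) → L1-HIT  vc=[19]
6: 0x58 (blk 22, set 2) → L1-HIT  vc=[19]
7: 0x59 (blk 22, set 2) → L1-HIT  vc=[19]
8: 0x7e (blk 31, set 3) → L1-HIT  vc=[19]
9: 0x7e (blk 31, set 3) → L1-HIT  vc=[19]
10: 0x18 (blk 6, set 2) → MISS  vc=[19, 22]
11: 0x28 (blk 10, set 2) → MISS  vc=[19, 22, 6]
12: 0x18 (blk 6, set 2) → VC-HIT  vc=[19, 22, 10]
13: 0x1c (blk 7, set 3) → MISS  vc=[19, 22, 10, 31]
14: 0x2c (blk 11, set 3) → MISS  vc=[19, 22, 10, 31, 7]
15: 0x1d (blk 7, set 3) → VC-HIT  vc=[19, 22, 10, 31, 11]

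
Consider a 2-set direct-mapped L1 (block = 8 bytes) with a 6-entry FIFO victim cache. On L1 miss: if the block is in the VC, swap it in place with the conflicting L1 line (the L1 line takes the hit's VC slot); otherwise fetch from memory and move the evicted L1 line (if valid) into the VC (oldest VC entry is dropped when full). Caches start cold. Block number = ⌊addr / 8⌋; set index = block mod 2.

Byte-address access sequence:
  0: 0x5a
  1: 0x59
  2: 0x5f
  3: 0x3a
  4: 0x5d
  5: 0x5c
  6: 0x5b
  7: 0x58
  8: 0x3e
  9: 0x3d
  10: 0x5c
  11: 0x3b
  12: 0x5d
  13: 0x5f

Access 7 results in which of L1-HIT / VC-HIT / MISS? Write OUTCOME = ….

#0 0x5a→b11/s1 MISS; vc=[]
#1 0x59→b11/s1 L1-HIT; vc=[]
#2 0x5f→b11/s1 L1-HIT; vc=[]
#3 0x3a→b7/s1 MISS; vc=[11]
#4 0x5d→b11/s1 VC-HIT; vc=[7]
#5 0x5c→b11/s1 L1-HIT; vc=[7]
#6 0x5b→b11/s1 L1-HIT; vc=[7]
#7 0x58→b11/s1 L1-HIT; vc=[7]
#8 0x3e→b7/s1 VC-HIT; vc=[11]
#9 0x3d→b7/s1 L1-HIT; vc=[11]
#10 0x5c→b11/s1 VC-HIT; vc=[7]
#11 0x3b→b7/s1 VC-HIT; vc=[11]
#12 0x5d→b11/s1 VC-HIT; vc=[7]
#13 0x5f→b11/s1 L1-HIT; vc=[7]

OUTCOME = L1-HIT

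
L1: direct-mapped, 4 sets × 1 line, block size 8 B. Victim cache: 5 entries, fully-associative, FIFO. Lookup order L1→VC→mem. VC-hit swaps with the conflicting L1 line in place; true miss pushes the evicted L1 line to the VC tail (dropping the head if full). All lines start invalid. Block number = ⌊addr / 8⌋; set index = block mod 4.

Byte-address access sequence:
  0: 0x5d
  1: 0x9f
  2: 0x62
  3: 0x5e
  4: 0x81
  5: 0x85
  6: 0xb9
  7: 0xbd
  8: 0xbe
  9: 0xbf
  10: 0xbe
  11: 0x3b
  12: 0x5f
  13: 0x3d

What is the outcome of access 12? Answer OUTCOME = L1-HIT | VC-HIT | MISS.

OUTCOME = VC-HIT

  [0] addr=0x5d blk=11 s=3: MISS | VC []
  [1] addr=0x9f blk=19 s=3: MISS | VC [11]
  [2] addr=0x62 blk=12 s=0: MISS | VC [11]
  [3] addr=0x5e blk=11 s=3: VC-HIT | VC [19]
  [4] addr=0x81 blk=16 s=0: MISS | VC [19, 12]
  [5] addr=0x85 blk=16 s=0: L1-HIT | VC [19, 12]
  [6] addr=0xb9 blk=23 s=3: MISS | VC [19, 12, 11]
  [7] addr=0xbd blk=23 s=3: L1-HIT | VC [19, 12, 11]
  [8] addr=0xbe blk=23 s=3: L1-HIT | VC [19, 12, 11]
  [9] addr=0xbf blk=23 s=3: L1-HIT | VC [19, 12, 11]
  [10] addr=0xbe blk=23 s=3: L1-HIT | VC [19, 12, 11]
  [11] addr=0x3b blk=7 s=3: MISS | VC [19, 12, 11, 23]
  [12] addr=0x5f blk=11 s=3: VC-HIT | VC [19, 12, 7, 23]
  [13] addr=0x3d blk=7 s=3: VC-HIT | VC [19, 12, 11, 23]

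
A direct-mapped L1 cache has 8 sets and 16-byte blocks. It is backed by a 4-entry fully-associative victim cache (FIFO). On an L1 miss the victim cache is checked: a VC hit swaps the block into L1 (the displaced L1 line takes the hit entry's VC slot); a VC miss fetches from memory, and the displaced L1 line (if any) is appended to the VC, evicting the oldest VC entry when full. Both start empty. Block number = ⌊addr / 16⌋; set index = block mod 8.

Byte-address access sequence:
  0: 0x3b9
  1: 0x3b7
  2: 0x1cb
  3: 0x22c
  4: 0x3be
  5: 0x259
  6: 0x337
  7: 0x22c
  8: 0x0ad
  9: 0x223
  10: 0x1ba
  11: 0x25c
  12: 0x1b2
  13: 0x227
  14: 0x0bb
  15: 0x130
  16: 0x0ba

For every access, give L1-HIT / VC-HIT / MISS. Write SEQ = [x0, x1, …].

#0 0x3b9→b59/s3 MISS; vc=[]
#1 0x3b7→b59/s3 L1-HIT; vc=[]
#2 0x1cb→b28/s4 MISS; vc=[]
#3 0x22c→b34/s2 MISS; vc=[]
#4 0x3be→b59/s3 L1-HIT; vc=[]
#5 0x259→b37/s5 MISS; vc=[]
#6 0x337→b51/s3 MISS; vc=[59]
#7 0x22c→b34/s2 L1-HIT; vc=[59]
#8 0xad→b10/s2 MISS; vc=[59,34]
#9 0x223→b34/s2 VC-HIT; vc=[59,10]
#10 0x1ba→b27/s3 MISS; vc=[59,10,51]
#11 0x25c→b37/s5 L1-HIT; vc=[59,10,51]
#12 0x1b2→b27/s3 L1-HIT; vc=[59,10,51]
#13 0x227→b34/s2 L1-HIT; vc=[59,10,51]
#14 0xbb→b11/s3 MISS; vc=[59,10,51,27]
#15 0x130→b19/s3 MISS; vc=[10,51,27,11]
#16 0xba→b11/s3 VC-HIT; vc=[10,51,27,19]

SEQ = [MISS, L1-HIT, MISS, MISS, L1-HIT, MISS, MISS, L1-HIT, MISS, VC-HIT, MISS, L1-HIT, L1-HIT, L1-HIT, MISS, MISS, VC-HIT]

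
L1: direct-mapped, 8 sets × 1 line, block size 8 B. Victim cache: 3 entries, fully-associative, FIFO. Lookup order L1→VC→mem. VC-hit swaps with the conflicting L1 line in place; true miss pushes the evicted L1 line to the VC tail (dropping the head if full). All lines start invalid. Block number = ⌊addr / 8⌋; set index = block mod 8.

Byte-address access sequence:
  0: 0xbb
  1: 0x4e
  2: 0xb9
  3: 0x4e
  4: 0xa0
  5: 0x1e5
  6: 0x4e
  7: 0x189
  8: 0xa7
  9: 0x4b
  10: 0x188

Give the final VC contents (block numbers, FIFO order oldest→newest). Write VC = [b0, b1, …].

0: 0xbb (blk 23, set 7) → MISS  vc=[]
1: 0x4e (blk 9, set 1) → MISS  vc=[]
2: 0xb9 (blk 23, set 7) → L1-HIT  vc=[]
3: 0x4e (blk 9, set 1) → L1-HIT  vc=[]
4: 0xa0 (blk 20, set 4) → MISS  vc=[]
5: 0x1e5 (blk 60, set 4) → MISS  vc=[20]
6: 0x4e (blk 9, set 1) → L1-HIT  vc=[20]
7: 0x189 (blk 49, set 1) → MISS  vc=[20, 9]
8: 0xa7 (blk 20, set 4) → VC-HIT  vc=[60, 9]
9: 0x4b (blk 9, set 1) → VC-HIT  vc=[60, 49]
10: 0x188 (blk 49, set 1) → VC-HIT  vc=[60, 9]

VC = [60, 9]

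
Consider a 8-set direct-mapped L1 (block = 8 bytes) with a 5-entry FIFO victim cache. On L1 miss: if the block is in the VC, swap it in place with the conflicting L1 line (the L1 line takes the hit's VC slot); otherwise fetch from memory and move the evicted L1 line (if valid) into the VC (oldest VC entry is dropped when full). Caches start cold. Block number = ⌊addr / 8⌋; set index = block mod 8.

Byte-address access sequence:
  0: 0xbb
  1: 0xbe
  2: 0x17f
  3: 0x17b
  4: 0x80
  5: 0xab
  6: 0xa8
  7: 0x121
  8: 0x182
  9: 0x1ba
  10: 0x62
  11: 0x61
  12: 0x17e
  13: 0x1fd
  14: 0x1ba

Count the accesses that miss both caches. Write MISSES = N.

MISSES = 9

0: 0xbb (blk 23, set 7) → MISS  vc=[]
1: 0xbe (blk 23, set 7) → L1-HIT  vc=[]
2: 0x17f (blk 47, set 7) → MISS  vc=[23]
3: 0x17b (blk 47, set 7) → L1-HIT  vc=[23]
4: 0x80 (blk 16, set 0) → MISS  vc=[23]
5: 0xab (blk 21, set 5) → MISS  vc=[23]
6: 0xa8 (blk 21, set 5) → L1-HIT  vc=[23]
7: 0x121 (blk 36, set 4) → MISS  vc=[23]
8: 0x182 (blk 48, set 0) → MISS  vc=[23, 16]
9: 0x1ba (blk 55, set 7) → MISS  vc=[23, 16, 47]
10: 0x62 (blk 12, set 4) → MISS  vc=[23, 16, 47, 36]
11: 0x61 (blk 12, set 4) → L1-HIT  vc=[23, 16, 47, 36]
12: 0x17e (blk 47, set 7) → VC-HIT  vc=[23, 16, 55, 36]
13: 0x1fd (blk 63, set 7) → MISS  vc=[23, 16, 55, 36, 47]
14: 0x1ba (blk 55, set 7) → VC-HIT  vc=[23, 16, 63, 36, 47]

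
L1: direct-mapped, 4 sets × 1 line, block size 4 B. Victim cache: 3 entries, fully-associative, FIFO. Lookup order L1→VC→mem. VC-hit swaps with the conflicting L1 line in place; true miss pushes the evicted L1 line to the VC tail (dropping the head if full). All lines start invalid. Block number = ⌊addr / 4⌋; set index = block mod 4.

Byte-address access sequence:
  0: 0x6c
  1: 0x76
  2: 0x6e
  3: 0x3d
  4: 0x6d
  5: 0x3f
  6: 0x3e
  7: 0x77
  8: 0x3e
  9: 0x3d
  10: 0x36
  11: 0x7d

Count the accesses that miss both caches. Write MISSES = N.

MISSES = 5

#0 0x6c→b27/s3 MISS; vc=[]
#1 0x76→b29/s1 MISS; vc=[]
#2 0x6e→b27/s3 L1-HIT; vc=[]
#3 0x3d→b15/s3 MISS; vc=[27]
#4 0x6d→b27/s3 VC-HIT; vc=[15]
#5 0x3f→b15/s3 VC-HIT; vc=[27]
#6 0x3e→b15/s3 L1-HIT; vc=[27]
#7 0x77→b29/s1 L1-HIT; vc=[27]
#8 0x3e→b15/s3 L1-HIT; vc=[27]
#9 0x3d→b15/s3 L1-HIT; vc=[27]
#10 0x36→b13/s1 MISS; vc=[27,29]
#11 0x7d→b31/s3 MISS; vc=[27,29,15]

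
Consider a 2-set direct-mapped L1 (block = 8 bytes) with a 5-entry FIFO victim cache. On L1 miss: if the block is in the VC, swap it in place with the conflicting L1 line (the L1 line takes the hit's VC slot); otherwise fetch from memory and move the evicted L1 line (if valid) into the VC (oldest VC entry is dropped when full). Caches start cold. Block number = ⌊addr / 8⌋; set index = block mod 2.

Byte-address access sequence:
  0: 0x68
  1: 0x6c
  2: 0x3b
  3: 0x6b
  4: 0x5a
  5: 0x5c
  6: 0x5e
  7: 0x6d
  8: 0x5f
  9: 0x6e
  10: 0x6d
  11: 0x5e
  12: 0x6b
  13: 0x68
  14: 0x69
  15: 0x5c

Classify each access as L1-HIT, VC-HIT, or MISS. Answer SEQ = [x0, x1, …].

#0 0x68→b13/s1 MISS; vc=[]
#1 0x6c→b13/s1 L1-HIT; vc=[]
#2 0x3b→b7/s1 MISS; vc=[13]
#3 0x6b→b13/s1 VC-HIT; vc=[7]
#4 0x5a→b11/s1 MISS; vc=[7,13]
#5 0x5c→b11/s1 L1-HIT; vc=[7,13]
#6 0x5e→b11/s1 L1-HIT; vc=[7,13]
#7 0x6d→b13/s1 VC-HIT; vc=[7,11]
#8 0x5f→b11/s1 VC-HIT; vc=[7,13]
#9 0x6e→b13/s1 VC-HIT; vc=[7,11]
#10 0x6d→b13/s1 L1-HIT; vc=[7,11]
#11 0x5e→b11/s1 VC-HIT; vc=[7,13]
#12 0x6b→b13/s1 VC-HIT; vc=[7,11]
#13 0x68→b13/s1 L1-HIT; vc=[7,11]
#14 0x69→b13/s1 L1-HIT; vc=[7,11]
#15 0x5c→b11/s1 VC-HIT; vc=[7,13]

SEQ = [MISS, L1-HIT, MISS, VC-HIT, MISS, L1-HIT, L1-HIT, VC-HIT, VC-HIT, VC-HIT, L1-HIT, VC-HIT, VC-HIT, L1-HIT, L1-HIT, VC-HIT]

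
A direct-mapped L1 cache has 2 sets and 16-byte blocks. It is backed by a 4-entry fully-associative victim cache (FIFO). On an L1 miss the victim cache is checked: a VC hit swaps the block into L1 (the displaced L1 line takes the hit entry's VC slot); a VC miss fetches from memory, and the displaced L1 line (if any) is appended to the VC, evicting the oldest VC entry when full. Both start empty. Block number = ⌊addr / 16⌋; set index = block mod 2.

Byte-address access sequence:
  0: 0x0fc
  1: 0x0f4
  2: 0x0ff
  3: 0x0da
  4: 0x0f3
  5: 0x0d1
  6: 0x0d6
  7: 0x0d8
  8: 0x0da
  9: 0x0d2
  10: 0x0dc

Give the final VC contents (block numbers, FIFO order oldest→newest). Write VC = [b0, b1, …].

0: 0xfc (blk 15, set 1) → MISS  vc=[]
1: 0xf4 (blk 15, set 1) → L1-HIT  vc=[]
2: 0xff (blk 15, set 1) → L1-HIT  vc=[]
3: 0xda (blk 13, set 1) → MISS  vc=[15]
4: 0xf3 (blk 15, set 1) → VC-HIT  vc=[13]
5: 0xd1 (blk 13, set 1) → VC-HIT  vc=[15]
6: 0xd6 (blk 13, set 1) → L1-HIT  vc=[15]
7: 0xd8 (blk 13, set 1) → L1-HIT  vc=[15]
8: 0xda (blk 13, set 1) → L1-HIT  vc=[15]
9: 0xd2 (blk 13, set 1) → L1-HIT  vc=[15]
10: 0xdc (blk 13, set 1) → L1-HIT  vc=[15]

VC = [15]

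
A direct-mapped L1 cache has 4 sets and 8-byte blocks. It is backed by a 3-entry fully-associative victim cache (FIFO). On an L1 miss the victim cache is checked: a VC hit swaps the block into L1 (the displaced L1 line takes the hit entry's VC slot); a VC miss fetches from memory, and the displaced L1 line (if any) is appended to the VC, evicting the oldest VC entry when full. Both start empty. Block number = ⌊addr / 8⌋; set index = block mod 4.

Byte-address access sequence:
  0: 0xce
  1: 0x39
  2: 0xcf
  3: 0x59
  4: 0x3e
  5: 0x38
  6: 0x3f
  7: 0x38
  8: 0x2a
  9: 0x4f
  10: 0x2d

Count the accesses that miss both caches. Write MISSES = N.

  [0] addr=0xce blk=25 s=1: MISS | VC []
  [1] addr=0x39 blk=7 s=3: MISS | VC []
  [2] addr=0xcf blk=25 s=1: L1-HIT | VC []
  [3] addr=0x59 blk=11 s=3: MISS | VC [7]
  [4] addr=0x3e blk=7 s=3: VC-HIT | VC [11]
  [5] addr=0x38 blk=7 s=3: L1-HIT | VC [11]
  [6] addr=0x3f blk=7 s=3: L1-HIT | VC [11]
  [7] addr=0x38 blk=7 s=3: L1-HIT | VC [11]
  [8] addr=0x2a blk=5 s=1: MISS | VC [11, 25]
  [9] addr=0x4f blk=9 s=1: MISS | VC [11, 25, 5]
  [10] addr=0x2d blk=5 s=1: VC-HIT | VC [11, 25, 9]

MISSES = 5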